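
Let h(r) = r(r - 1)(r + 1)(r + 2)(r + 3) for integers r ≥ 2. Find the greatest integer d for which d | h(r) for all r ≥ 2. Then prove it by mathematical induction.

Computing the first values: h(2) = 120 and h(3) = 720; gcd(120, 720) = 120, so d ≤ 120.
We prove 120 | r(r - 1)(r + 1)(r + 2)(r + 3) for all r ≥ 2 by induction on r.
When r = 2: h(2) = 120 = 120·(1), so 120 | h(2).
Inductive step: assume the claim holds for r = j, i.e. 120 | h(j). Then
h(j+1) − h(j) = j·(j+1)·(j+2)·(j+3)·(j+4) − (j-1)·j·(j+1)·(j+2)·(j+3) = j·(j+1)·(j+2)·(j+3)·[(j+4) − (j-1)] = 5·j·(j+1)·(j+2)·(j+3). The product of 4 consecutive integers is divisible by (4)! = 24, so h(j+1) − h(j) is divisible by 5·24 = 120. By the inductive hypothesis 120 | h(j), hence 120 | h(j+1).
Hence, by induction on r, the claim holds for every r ≥ 2.
Therefore the largest such d is 120.

d = 120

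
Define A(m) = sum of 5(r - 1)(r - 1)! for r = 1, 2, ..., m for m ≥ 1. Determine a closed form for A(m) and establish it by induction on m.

A(m) = 5m! - 5

We claim A(m) = 5m! - 5 for all m ≥ 1.
For the base case m = 1: A(1) = 0, and the closed form gives 0. They agree.
Inductive step: assume the claim holds for m = r, so A(r) = 5r! - 5.
Then A(r+1) = A(r) + (5r·r!) = (5r! - 5) + (5r·r!).
Simplifying, A(r+1) = 5(r+1)! - 5,
which is the closed form with m = r+1.
By induction, the statement is established for all m ≥ 1.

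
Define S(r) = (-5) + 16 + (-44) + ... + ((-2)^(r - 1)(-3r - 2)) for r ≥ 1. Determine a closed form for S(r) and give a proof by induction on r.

We claim S(r) = (-2)^r(r + 1) - 1 for all r ≥ 1.
Base step (r = 1): S(1) = -5, and the closed form gives -5. They agree.
Suppose the result is true for r = k, so S(k) = (-2)^k(k + 1) - 1.
Then S(k+1) = S(k) + ((-2)^k(-3k - 5)) = ((-2)^k(k + 1) - 1) + ((-2)^k(-3k - 5)).
Simplifying, S(k+1) = -2(-2)^k·k - 4(-2)^k - 1 = (-2)^(k+1)((k+1) + 1) - 1,
which is the closed form with r = k+1.
By the principle of mathematical induction, the result holds for all r ≥ 1.

S(r) = (-2)^r(r + 1) - 1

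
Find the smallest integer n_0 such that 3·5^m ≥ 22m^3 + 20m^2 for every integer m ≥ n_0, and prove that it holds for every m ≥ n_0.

At m = 3: 375 < 774, so the inequality fails and n_0 ≥ 4. We prove 3·5^m ≥ 22m^3 + 20m^2 for all m ≥ 4.
Base step (m = 4): 3·5^m = 1875 and 22m^3 + 20m^2 = 1728, so 1875 ≥ 1728.
Inductive step: suppose the statement holds for some j ≥ 4, so 3·5^j ≥ 22j^3 + 20j^2.
Then 3·5^(j + 1) = 5·(3·5^j) ≥ 5·(22j^3 + 20j^2).
Also, for j ≥ 4 we have 5·(22j^3 + 20j^2) ≥ 22(j+1)^3 + 20(j+1)^2, since 5·(22j^3 + 20j^2) − (22(j+1)^3 + 20(j+1)^2) = 88j^3 + 14j^2 - 106j - 42, which is nonnegative for all j ≥ 4.
Combining, 3·5^(j + 1) ≥ 22(j+1)^3 + 20(j+1)^2.
By the principle of mathematical induction, the result holds for all m ≥ 4.
Hence the smallest such n_0 is 4.

n_0 = 4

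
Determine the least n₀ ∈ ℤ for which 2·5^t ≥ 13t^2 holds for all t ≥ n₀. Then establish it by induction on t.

At t = 2: 50 < 52, so the inequality fails and n₀ ≥ 3. We prove 2·5^t ≥ 13t^2 for all t ≥ 3.
For the base case t = 3: 2·5^t = 250 and 13t^2 = 117, so 250 ≥ 117.
Suppose the result is true for t = r, so 2·5^r ≥ 13r^2.
Then 2·5^(r + 1) = 5·(2·5^r) ≥ 5·(13r^2).
Also, for r ≥ 3 we have 5·(13r^2) ≥ 13(r+1)^2, since 5 ≥ (1 + 1/r)^2 for all r ≥ 3.
Combining, 2·5^(r + 1) ≥ 13(r+1)^2.
This completes the induction.
Hence the smallest such n₀ is 3.

n₀ = 3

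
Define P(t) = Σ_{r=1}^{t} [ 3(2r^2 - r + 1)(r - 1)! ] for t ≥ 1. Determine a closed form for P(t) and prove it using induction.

We claim P(t) = (6t + 3)t! - 3 for all t ≥ 1.
For the base case t = 1: P(1) = 6, and the closed form gives 6. They agree.
Inductive step: assume the claim holds for t = r, so P(r) = (6r + 3)r! - 3.
Then P(r+1) = P(r) + (3(2r^2 + 3r + 2)r!) = ((6r + 3)r! - 3) + (3(2r^2 + 3r + 2)r!).
Simplifying, P(r+1) = (6(r+1) + 3)(r+1)! - 3,
which is the closed form with t = r+1.
This completes the induction.

P(t) = (6t + 3)t! - 3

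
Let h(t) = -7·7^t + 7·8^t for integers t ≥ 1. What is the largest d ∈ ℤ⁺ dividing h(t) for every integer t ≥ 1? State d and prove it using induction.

d = 7

Computing the first values: h(1) = 7 and h(2) = 105; gcd(7, 105) = 7, so d ≤ 7.
We prove 7 | -7·7^t + 7·8^t for all t ≥ 1 by induction on t.
For the base case t = 1: h(1) = 7 = 7·(1), so 7 | h(1).
Inductive step: suppose the statement holds for some p ≥ 1, i.e. 7 | h(p). Then
h(p+1) − 8·h(p) = (-7·7^(p+1) + 7·8^(p+1)) − 8·(-7·7^p + 7·8^p) = (-7)·7^p·(7 − 8) = (7)·7^p. Since 7 | h(p) by the inductive hypothesis, 7 | 8·h(p); and 7 | 7 since 7 = 7·1. Therefore 7 | h(p+1).
Hence, by induction on t, the claim holds for every t ≥ 1.
Therefore the largest such d is 7.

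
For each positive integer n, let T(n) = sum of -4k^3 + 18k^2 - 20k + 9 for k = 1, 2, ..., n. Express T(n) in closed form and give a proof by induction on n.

We claim T(n) = -n(n^3 - 4n^2 + 2n - 2) for all n ≥ 1.
When n = 1: T(1) = 3, and the closed form gives 3. They agree.
Inductive step: suppose the statement holds for some k ≥ 1, so T(k) = k(-k^3 + 4k^2 - 2k + 2).
Then T(k+1) = T(k) + (-4k^3 + 6k^2 + 4k + 3) = (k(-k^3 + 4k^2 - 2k + 2)) + (-4k^3 + 6k^2 + 4k + 3).
Simplifying, T(k+1) = -(k + 1)(k^3 - k^2 - 3k - 3) = -(k+1)((k+1)^3 - 4(k+1)^2 + 2(k+1) - 2),
which is the closed form with n = k+1.
By the principle of mathematical induction, the result holds for all n ≥ 1.

T(n) = -n(n^3 - 4n^2 + 2n - 2)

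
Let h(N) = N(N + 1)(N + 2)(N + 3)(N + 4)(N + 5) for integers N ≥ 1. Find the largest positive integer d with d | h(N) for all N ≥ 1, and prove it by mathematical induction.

d = 720

Computing the first values: h(1) = 720 and h(2) = 5040; gcd(720, 5040) = 720, so d ≤ 720.
We prove 720 | N(N + 1)(N + 2)(N + 3)(N + 4)(N + 5) for all N ≥ 1 by induction on N.
For the base case N = 1: h(1) = 720 = 720·(1), so 720 | h(1).
Suppose the result is true for N = r, i.e. 720 | h(r). Then
h(r+1) − h(r) = (r+1)·(r+2)·(r+3)·(r+4)·(r+5)·(r+6) − r·(r+1)·(r+2)·(r+3)·(r+4)·(r+5) = (r+1)·(r+2)·(r+3)·(r+4)·(r+5)·[(r+6) − r] = 6·(r+1)·(r+2)·(r+3)·(r+4)·(r+5). The product of 5 consecutive integers is divisible by (5)! = 120, so h(r+1) − h(r) is divisible by 6·120 = 720. By the inductive hypothesis 720 | h(r), hence 720 | h(r+1).
Hence, by induction on N, the claim holds for every N ≥ 1.
Therefore the largest such d is 720.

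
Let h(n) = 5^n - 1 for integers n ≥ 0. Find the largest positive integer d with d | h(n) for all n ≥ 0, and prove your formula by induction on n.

d = 4

Computing the first values: h(0) = 0 and h(1) = 4; gcd(0, 4) = 4, so d ≤ 4.
We prove 4 | 5^n - 1 for all n ≥ 0 by induction on n.
When n = 0: h(0) = 0 = 4·(0), so 4 | h(0).
Suppose the result is true for n = p, i.e. 4 | h(p). Then
h(p+1) = 5^(p+1) - 1 = 5·(5^p - 1) + 4 = 5·h(p) + 4. The first term is divisible by 4 by the inductive hypothesis, and 4 is divisible by 4. Hence 4 | h(p+1).
Hence, by induction on n, the claim holds for every n ≥ 0.
Therefore the largest such d is 4.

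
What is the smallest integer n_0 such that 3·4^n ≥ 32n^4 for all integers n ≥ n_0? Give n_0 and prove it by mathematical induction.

At n = 7: 49152 < 76832, so the inequality fails and n_0 ≥ 8. We prove 3·4^n ≥ 32n^4 for all n ≥ 8.
Base step (n = 8): 3·4^n = 196608 and 32n^4 = 131072, so 196608 ≥ 131072.
Suppose the result is true for n = p, so 3·4^p ≥ 32p^4.
Then 3·4^(p + 1) = 4·(3·4^p) ≥ 4·(32p^4).
Also, for p ≥ 8 we have 4·(32p^4) ≥ 32(p+1)^4, since 4 ≥ (1 + 1/p)^4 for all p ≥ 8.
Combining, 3·4^(p + 1) ≥ 32(p+1)^4.
Hence, by induction on n, the claim holds for every n ≥ 8.
Hence the smallest such n_0 is 8.

n_0 = 8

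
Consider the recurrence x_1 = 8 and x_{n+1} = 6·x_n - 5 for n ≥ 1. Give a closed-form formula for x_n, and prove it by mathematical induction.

Computing the first terms: x_1 = 8, x_2 = 43, x_3 = 253. This suggests x_n = 7·6^(n - 1) + 1.
For the base case n = 1: the formula gives 8 = 8 = x_1.
Inductive step: assume the claim holds for n = i, so x_i = 7·6^(i - 1) + 1.
Then x_{i+1} = 6·x_i - 5 = 6·(7·6^(i - 1) + 1) - 5 = 7·6^i + 1 = 7·6^((i+1) - 1) + 1,
which is the claimed formula at n = i+1.
This completes the induction.

x_n = 7·6^(n - 1) + 1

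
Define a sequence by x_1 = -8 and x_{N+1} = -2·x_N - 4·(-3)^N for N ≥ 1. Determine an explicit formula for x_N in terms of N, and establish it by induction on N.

x_N = (-2)^(N + 1) + 4(-3)^N

Computing the first terms: x_1 = -8, x_2 = 28, x_3 = -92. This suggests x_N = (-2)^(N + 1) + 4(-3)^N.
When N = 1: the formula gives -8 = -8 = x_1.
Inductive step: suppose the statement holds for some r ≥ 1, so x_r = (-2)^(r + 1) + 4(-3)^r.
Then x_{r+1} = -2·x_r - 4·(-3)^r = -2·((-2)^(r + 1) + 4(-3)^r) - 4·(-3)^r = (-2)^(r + 2) + 4(-3)^(r + 1) = (-2)^((r+1) + 1) + 4(-3)^(r+1),
which is the claimed formula at N = r+1.
Hence, by induction on N, the claim holds for every N ≥ 1.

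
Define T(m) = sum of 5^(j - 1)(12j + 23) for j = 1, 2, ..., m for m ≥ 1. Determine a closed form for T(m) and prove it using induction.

T(m) = 5^m(3m + 5) - 5

We claim T(m) = 5^m(3m + 5) - 5 for all m ≥ 1.
For the base case m = 1: T(1) = 35, and the closed form gives 35. They agree.
Inductive step: suppose the statement holds for some j ≥ 1, so T(j) = 5^j(3j + 5) - 5.
Then T(j+1) = T(j) + (5^j(12j + 35)) = (5^j(3j + 5) - 5) + (5^j(12j + 35)).
Simplifying, T(j+1) = 15·5^j·j + 40·5^j - 5 = 5^(j+1)(3(j+1) + 5) - 5,
which is the closed form with m = j+1.
By induction, the statement is established for all m ≥ 1.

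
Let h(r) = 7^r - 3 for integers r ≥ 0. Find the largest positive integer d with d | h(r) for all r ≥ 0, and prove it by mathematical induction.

d = 2

Computing the first values: h(0) = -2 and h(1) = 4; gcd(-2, 4) = 2, so d ≤ 2.
We prove 2 | 7^r - 3 for all r ≥ 0 by induction on r.
Base step (r = 0): h(0) = -2 = 2·(-1), so 2 | h(0).
Suppose the result is true for r = p, i.e. 2 | h(p). Then
h(p+1) = 7^(p+1) - 3 = 7·(7^p - 3) + 18 = 7·h(p) + 18. The first term is divisible by 2 by the inductive hypothesis, and 18 is divisible by 2. Hence 2 | h(p+1).
By the principle of mathematical induction, the result holds for all r ≥ 0.
Therefore the largest such d is 2.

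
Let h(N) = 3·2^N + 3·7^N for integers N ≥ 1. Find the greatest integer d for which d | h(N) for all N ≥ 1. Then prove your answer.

Computing the first values: h(1) = 27 and h(2) = 159; gcd(27, 159) = 3, so d ≤ 3.
We prove 3 | 3·2^N + 3·7^N for all N ≥ 1 by induction on N.
When N = 1: h(1) = 27 = 3·(9), so 3 | h(1).
Inductive step: suppose the statement holds for some i ≥ 1, i.e. 3 | h(i). Then
h(i+1) − 7·h(i) = (3·2^(i+1) + 3·7^(i+1)) − 7·(3·2^i + 3·7^i) = (3)·2^i·(2 − 7) = (-15)·2^i. Since 3 | h(i) by the inductive hypothesis, 3 | 7·h(i); and 3 | -15 since -15 = 3·-5. Therefore 3 | h(i+1).
By the principle of mathematical induction, the result holds for all N ≥ 1.
Therefore the largest such d is 3.

d = 3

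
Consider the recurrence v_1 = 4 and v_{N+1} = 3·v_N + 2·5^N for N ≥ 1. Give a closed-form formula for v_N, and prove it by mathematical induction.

Computing the first terms: v_1 = 4, v_2 = 22, v_3 = 116. This suggests v_N = -3^(N - 1) + 5^N.
For the base case N = 1: the formula gives 4 = 4 = v_1.
For the inductive step, assume it holds for an arbitrary m ≥ 1, so v_m = -3^(m - 1) + 5^m.
Then v_{m+1} = 3·v_m + 2·5^m = 3·(-3^(m - 1) + 5^m) + 2·5^m = -3^m + 5^(m + 1) = -3^((m+1) - 1) + 5^(m+1),
which is the claimed formula at N = m+1.
By induction, the statement is established for all N ≥ 1.

v_N = -3^(N - 1) + 5^N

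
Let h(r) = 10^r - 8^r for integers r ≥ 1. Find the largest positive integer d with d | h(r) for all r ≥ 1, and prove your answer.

d = 2

Computing the first values: h(1) = 2 and h(2) = 36; gcd(2, 36) = 2, so d ≤ 2.
We prove 2 | 10^r - 8^r for all r ≥ 1 by induction on r.
When r = 1: h(1) = 2 = 2·(1), so 2 | h(1).
Inductive step: suppose the statement holds for some p ≥ 1, i.e. 2 | h(p). Then
10^{p+1} − 8^{p+1} = 10·10^p − 8·8^p = 10·(10^p − 8^p) + (2)·8^p. The first term is divisible by 2 by the inductive hypothesis, and the second term (2)·8^p is divisible by 2 since 2 | 2. Hence 2 | h(p+1).
By induction, the statement is established for all r ≥ 1.
Therefore the largest such d is 2.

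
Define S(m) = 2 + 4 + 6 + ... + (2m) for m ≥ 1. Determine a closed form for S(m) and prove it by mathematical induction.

S(m) = m(m + 1)

We claim S(m) = m(m + 1) for all m ≥ 1.
Base case (m = 1): S(1) = 2, and the closed form gives 2. They agree.
Suppose the result is true for m = i, so S(i) = i(i + 1).
Then S(i+1) = S(i) + (2i + 2) = (i(i + 1)) + (2i + 2).
Simplifying, S(i+1) = (i + 1)(i + 2) = (i+1)((i+1) + 1),
which is the closed form with m = i+1.
By induction, the statement is established for all m ≥ 1.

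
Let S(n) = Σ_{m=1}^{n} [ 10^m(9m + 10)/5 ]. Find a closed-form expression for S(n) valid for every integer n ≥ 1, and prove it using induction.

We claim S(n) = 2·10^n(n + 1) - 2 for all n ≥ 1.
Base case (n = 1): S(1) = 38, and the closed form gives 38. They agree.
Inductive step: assume the claim holds for n = m, so S(m) = 2·10^m(m + 1) - 2.
Then S(m+1) = S(m) + (10^m(18m + 38)) = (2·10^m(m + 1) - 2) + (10^m(18m + 38)).
Simplifying, S(m+1) = 20·10^m·m + 40·10^m - 2 = 2·10^(m+1)((m+1) + 1) - 2,
which is the closed form with n = m+1.
Hence, by induction on n, the claim holds for every n ≥ 1.

S(n) = 2·10^n(n + 1) - 2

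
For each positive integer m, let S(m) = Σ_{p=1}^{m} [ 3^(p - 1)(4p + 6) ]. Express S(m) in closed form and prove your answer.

We claim S(m) = 2·3^m(m + 1) - 2 for all m ≥ 1.
Base step (m = 1): S(1) = 10, and the closed form gives 10. They agree.
Inductive step: suppose the statement holds for some p ≥ 1, so S(p) = 2·3^p(p + 1) - 2.
Then S(p+1) = S(p) + (3^p(4p + 10)) = (2·3^p(p + 1) - 2) + (3^p(4p + 10)).
Simplifying, S(p+1) = 6·3^p·p + 12·3^p - 2 = 2·3^(p+1)((p+1) + 1) - 2,
which is the closed form with m = p+1.
Hence, by induction on m, the claim holds for every m ≥ 1.

S(m) = 2·3^m(m + 1) - 2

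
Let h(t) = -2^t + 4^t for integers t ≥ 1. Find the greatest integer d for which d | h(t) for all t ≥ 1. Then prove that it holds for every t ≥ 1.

Computing the first values: h(1) = 2 and h(2) = 12; gcd(2, 12) = 2, so d ≤ 2.
We prove 2 | -2^t + 4^t for all t ≥ 1 by induction on t.
Base step (t = 1): h(1) = 2 = 2·(1), so 2 | h(1).
Inductive step: suppose the statement holds for some r ≥ 1, i.e. 2 | h(r). Then
4^{r+1} − 2^{r+1} = 4·4^r − 2·2^r = 4·(4^r − 2^r) + (2)·2^r. The first term is divisible by 2 by the inductive hypothesis, and the second term (2)·2^r is divisible by 2 since 2 | 2. Hence 2 | h(r+1).
Hence, by induction on t, the claim holds for every t ≥ 1.
Therefore the largest such d is 2.

d = 2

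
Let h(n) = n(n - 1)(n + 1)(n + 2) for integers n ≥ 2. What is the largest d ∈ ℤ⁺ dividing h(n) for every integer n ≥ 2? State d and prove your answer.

d = 24

Computing the first values: h(2) = 24 and h(3) = 120; gcd(24, 120) = 24, so d ≤ 24.
We prove 24 | n(n - 1)(n + 1)(n + 2) for all n ≥ 2 by induction on n.
When n = 2: h(2) = 24 = 24·(1), so 24 | h(2).
Inductive step: assume the claim holds for n = i, i.e. 24 | h(i). Then
h(i+1) − h(i) = i·(i+1)·(i+2)·(i+3) − (i-1)·i·(i+1)·(i+2) = i·(i+1)·(i+2)·[(i+3) − (i-1)] = 4·i·(i+1)·(i+2). The product of 3 consecutive integers is divisible by (3)! = 6, so h(i+1) − h(i) is divisible by 4·6 = 24. By the inductive hypothesis 24 | h(i), hence 24 | h(i+1).
This completes the induction.
Therefore the largest such d is 24.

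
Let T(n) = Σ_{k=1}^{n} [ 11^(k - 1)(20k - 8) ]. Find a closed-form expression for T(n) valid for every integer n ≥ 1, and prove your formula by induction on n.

T(n) = 11^n(2n - 1) + 1

We claim T(n) = 11^n(2n - 1) + 1 for all n ≥ 1.
When n = 1: T(1) = 12, and the closed form gives 12. They agree.
Inductive step: assume the claim holds for n = k, so T(k) = 11^k(2k - 1) + 1.
Then T(k+1) = T(k) + (11^k(20k + 12)) = (11^k(2k - 1) + 1) + (11^k(20k + 12)).
Simplifying, T(k+1) = 22·11^k·k + 11·11^k + 1 = 11^(k+1)(2(k+1) - 1) + 1,
which is the closed form with n = k+1.
Hence, by induction on n, the claim holds for every n ≥ 1.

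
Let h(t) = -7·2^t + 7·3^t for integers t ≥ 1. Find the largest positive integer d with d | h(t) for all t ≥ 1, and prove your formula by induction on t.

Computing the first values: h(1) = 7 and h(2) = 35; gcd(7, 35) = 7, so d ≤ 7.
We prove 7 | -7·2^t + 7·3^t for all t ≥ 1 by induction on t.
For the base case t = 1: h(1) = 7 = 7·(1), so 7 | h(1).
Suppose the result is true for t = m, i.e. 7 | h(m). Then
h(m+1) − 3·h(m) = (-7·2^(m+1) + 7·3^(m+1)) − 3·(-7·2^m + 7·3^m) = (-7)·2^m·(2 − 3) = (7)·2^m. Since 7 | h(m) by the inductive hypothesis, 7 | 3·h(m); and 7 | 7 since 7 = 7·1. Therefore 7 | h(m+1).
This completes the induction.
Therefore the largest such d is 7.

d = 7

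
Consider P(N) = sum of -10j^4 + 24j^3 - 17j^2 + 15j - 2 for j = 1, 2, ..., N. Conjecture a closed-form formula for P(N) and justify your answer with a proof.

We claim P(N) = -N(2N^4 - N^3 - 3N^2 - 5N - 3) for all N ≥ 1.
Base case (N = 1): P(1) = 10, and the closed form gives 10. They agree.
Inductive step: suppose the statement holds for some j ≥ 1, so P(j) = j(-2j^4 + j^3 + 3j^2 + 5j + 3).
Then P(j+1) = P(j) + (-10j^4 - 16j^3 - 5j^2 + 13j + 10) = (j(-2j^4 + j^3 + 3j^2 + 5j + 3)) + (-10j^4 - 16j^3 - 5j^2 + 13j + 10).
Simplifying, P(j+1) = -(j + 1)(2j^4 + 7j^3 + 6j^2 - 6j - 10) = -(j+1)(2(j+1)^4 - (j+1)^3 - 3(j+1)^2 - 5(j+1) - 3),
which is the closed form with N = j+1.
By the principle of mathematical induction, the result holds for all N ≥ 1.

P(N) = -N(2N^4 - N^3 - 3N^2 - 5N - 3)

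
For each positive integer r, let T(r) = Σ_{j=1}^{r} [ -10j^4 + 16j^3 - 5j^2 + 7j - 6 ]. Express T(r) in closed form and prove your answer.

We claim T(r) = -r(2r - 1)(r^3 + r^2 - r - 3) for all r ≥ 1.
For the base case r = 1: T(1) = 2, and the closed form gives 2. They agree.
Inductive step: assume the claim holds for r = j, so T(j) = j(-2j^4 - j^3 + 3j^2 + 5j - 3).
Then T(j+1) = T(j) + (-10j^4 - 24j^3 - 17j^2 + 5j + 2) = (j(-2j^4 - j^3 + 3j^2 + 5j - 3)) + (-10j^4 - 24j^3 - 17j^2 + 5j + 2).
Simplifying, T(j+1) = -(j + 1)(2j + 1)(j^3 + 4j^2 + 4j - 2) = -(j+1)(2(j+1) - 1)((j+1)^3 + (j+1)^2 - (j+1) - 3),
which is the closed form with r = j+1.
Hence, by induction on r, the claim holds for every r ≥ 1.

T(r) = -r(2r - 1)(r^3 + r^2 - r - 3)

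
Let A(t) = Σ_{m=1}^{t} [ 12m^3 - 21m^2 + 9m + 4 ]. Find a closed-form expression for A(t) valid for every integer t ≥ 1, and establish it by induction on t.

A(t) = t(3t^3 - t^2 - 3t + 5)

We claim A(t) = t(3t^3 - t^2 - 3t + 5) for all t ≥ 1.
When t = 1: A(1) = 4, and the closed form gives 4. They agree.
Inductive step: assume the claim holds for t = m, so A(m) = m(3m^3 - m^2 - 3m + 5).
Then A(m+1) = A(m) + (12m^3 + 15m^2 + 3m + 4) = (m(3m^3 - m^2 - 3m + 5)) + (12m^3 + 15m^2 + 3m + 4).
Simplifying, A(m+1) = (m + 1)(3m^3 + 8m^2 + 4m + 4) = (m+1)(3(m+1)^3 - (m+1)^2 - 3(m+1) + 5),
which is the closed form with t = m+1.
By the principle of mathematical induction, the result holds for all t ≥ 1.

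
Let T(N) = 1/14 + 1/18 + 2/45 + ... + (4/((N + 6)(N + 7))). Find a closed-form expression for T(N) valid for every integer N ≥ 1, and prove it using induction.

T(N) = 4N/(7(N + 7))

We claim T(N) = 4N/(7(N + 7)) for all N ≥ 1.
Base case (N = 1): T(1) = 1/14, and the closed form gives 1/14. They agree.
Suppose the result is true for N = r, so T(r) = 4r/(7(r + 7)).
Then T(r+1) = T(r) + (4/((r + 7)(r + 8))) = (4r/(7(r + 7))) + (4/((r + 7)(r + 8))).
Simplifying, T(r+1) = 4(r + 1)/(7(r + 8)) = 4(r+1)/(7((r+1) + 7)),
which is the closed form with N = r+1.
Hence, by induction on N, the claim holds for every N ≥ 1.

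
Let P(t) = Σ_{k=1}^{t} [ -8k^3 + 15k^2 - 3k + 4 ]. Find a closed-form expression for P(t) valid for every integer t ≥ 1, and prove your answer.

We claim P(t) = -t(2t^3 - t^2 - 4t - 5) for all t ≥ 1.
For the base case t = 1: P(1) = 8, and the closed form gives 8. They agree.
Inductive step: suppose the statement holds for some k ≥ 1, so P(k) = k(-2k^3 + k^2 + 4k + 5).
Then P(k+1) = P(k) + (-8k^3 - 9k^2 + 3k + 8) = (k(-2k^3 + k^2 + 4k + 5)) + (-8k^3 - 9k^2 + 3k + 8).
Simplifying, P(k+1) = -(k + 1)(2k^3 + 5k^2 - 8) = -(k+1)(2(k+1)^3 - (k+1)^2 - 4(k+1) - 5),
which is the closed form with t = k+1.
By the principle of mathematical induction, the result holds for all t ≥ 1.

P(t) = -t(2t^3 - t^2 - 4t - 5)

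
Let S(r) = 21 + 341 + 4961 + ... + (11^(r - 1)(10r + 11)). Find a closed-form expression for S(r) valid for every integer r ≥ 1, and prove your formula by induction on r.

We claim S(r) = 11^r(r + 1) - 1 for all r ≥ 1.
For the base case r = 1: S(1) = 21, and the closed form gives 21. They agree.
Inductive step: suppose the statement holds for some k ≥ 1, so S(k) = 11^k(k + 1) - 1.
Then S(k+1) = S(k) + (11^k(10k + 21)) = (11^k(k + 1) - 1) + (11^k(10k + 21)).
Simplifying, S(k+1) = 11·11^k·k + 22·11^k - 1 = 11^(k+1)((k+1) + 1) - 1,
which is the closed form with r = k+1.
Hence, by induction on r, the claim holds for every r ≥ 1.

S(r) = 11^r(r + 1) - 1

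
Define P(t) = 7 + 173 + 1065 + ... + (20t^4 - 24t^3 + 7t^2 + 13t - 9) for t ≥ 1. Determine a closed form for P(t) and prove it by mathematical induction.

We claim P(t) = t(2t - 1)(2t^3 + 3t^2 + 2) for all t ≥ 1.
For the base case t = 1: P(1) = 7, and the closed form gives 7. They agree.
Suppose the result is true for t = m, so P(m) = m(4m^4 + 4m^3 - 3m^2 + 4m - 2).
Then P(m+1) = P(m) + (20m^4 + 56m^3 + 55m^2 + 35m + 7) = (m(4m^4 + 4m^3 - 3m^2 + 4m - 2)) + (20m^4 + 56m^3 + 55m^2 + 35m + 7).
Simplifying, P(m+1) = (m + 1)(2m + 1)(2m^3 + 9m^2 + 12m + 7) = (m+1)(2(m+1) - 1)(2(m+1)^3 + 3(m+1)^2 + 2),
which is the closed form with t = m+1.
By the principle of mathematical induction, the result holds for all t ≥ 1.

P(t) = t(2t - 1)(2t^3 + 3t^2 + 2)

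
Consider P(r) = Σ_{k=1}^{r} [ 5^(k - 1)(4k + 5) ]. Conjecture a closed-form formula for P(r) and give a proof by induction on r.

P(r) = 5^r(r + 1) - 1

We claim P(r) = 5^r(r + 1) - 1 for all r ≥ 1.
Base case (r = 1): P(1) = 9, and the closed form gives 9. They agree.
For the inductive step, assume it holds for an arbitrary k ≥ 1, so P(k) = 5^k(k + 1) - 1.
Then P(k+1) = P(k) + (5^k(4k + 9)) = (5^k(k + 1) - 1) + (5^k(4k + 9)).
Simplifying, P(k+1) = 5·5^k·k + 10·5^k - 1 = 5^(k+1)((k+1) + 1) - 1,
which is the closed form with r = k+1.
Hence, by induction on r, the claim holds for every r ≥ 1.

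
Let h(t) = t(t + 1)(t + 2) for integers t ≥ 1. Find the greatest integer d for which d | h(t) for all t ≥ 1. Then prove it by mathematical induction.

d = 6

Computing the first values: h(1) = 6 and h(2) = 24; gcd(6, 24) = 6, so d ≤ 6.
We prove 6 | t(t + 1)(t + 2) for all t ≥ 1 by induction on t.
Base case (t = 1): h(1) = 6 = 6·(1), so 6 | h(1).
For the inductive step, assume it holds for an arbitrary p ≥ 1, i.e. 6 | h(p). Then
h(p+1) − h(p) = (p+1)·(p+2)·(p+3) − p·(p+1)·(p+2) = (p+1)·(p+2)·[(p+3) − p] = 3·(p+1)·(p+2). The product of 2 consecutive integers is divisible by (2)! = 2, so h(p+1) − h(p) is divisible by 3·2 = 6. By the inductive hypothesis 6 | h(p), hence 6 | h(p+1).
Hence, by induction on t, the claim holds for every t ≥ 1.
Therefore the largest such d is 6.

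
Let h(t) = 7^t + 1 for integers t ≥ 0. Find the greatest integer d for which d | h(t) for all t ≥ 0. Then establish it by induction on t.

Computing the first values: h(0) = 2 and h(1) = 8; gcd(2, 8) = 2, so d ≤ 2.
We prove 2 | 7^t + 1 for all t ≥ 0 by induction on t.
When t = 0: h(0) = 2 = 2·(1), so 2 | h(0).
Inductive step: suppose the statement holds for some i ≥ 0, i.e. 2 | h(i). Then
h(i+1) = 7^(i+1) + 1 = 7·(7^i + 1) - 6 = 7·h(i) - 6. The first term is divisible by 2 by the inductive hypothesis, and -6 is divisible by 2. Hence 2 | h(i+1).
Hence, by induction on t, the claim holds for every t ≥ 0.
Therefore the largest such d is 2.

d = 2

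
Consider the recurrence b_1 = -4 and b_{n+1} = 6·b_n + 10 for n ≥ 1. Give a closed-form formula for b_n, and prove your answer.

Computing the first terms: b_1 = -4, b_2 = -14, b_3 = -74. This suggests b_n = -2·6^(n - 1) - 2.
When n = 1: the formula gives -4 = -4 = b_1.
Inductive step: assume the claim holds for n = j, so b_j = -2·6^(j - 1) - 2.
Then b_{j+1} = 6·b_j + 10 = 6·(-2·6^(j - 1) - 2) + 10 = -2·6^j - 2 = -2·6^((j+1) - 1) - 2,
which is the claimed formula at n = j+1.
This completes the induction.

b_n = -2·6^(n - 1) - 2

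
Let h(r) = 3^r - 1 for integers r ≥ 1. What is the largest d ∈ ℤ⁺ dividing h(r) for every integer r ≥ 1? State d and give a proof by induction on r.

d = 2

Computing the first values: h(1) = 2 and h(2) = 8; gcd(2, 8) = 2, so d ≤ 2.
We prove 2 | 3^r - 1 for all r ≥ 1 by induction on r.
Base case (r = 1): h(1) = 2 = 2·(1), so 2 | h(1).
For the inductive step, assume it holds for an arbitrary p ≥ 1, i.e. 2 | h(p). Then
3^{p+1} − 1^{p+1} = 3·3^p − 1·1^p = 3·(3^p − 1^p) + (2)·1^p. The first term is divisible by 2 by the inductive hypothesis, and the second term (2)·1^p is divisible by 2 since 2 | 2. Hence 2 | h(p+1).
By the principle of mathematical induction, the result holds for all r ≥ 1.
Therefore the largest such d is 2.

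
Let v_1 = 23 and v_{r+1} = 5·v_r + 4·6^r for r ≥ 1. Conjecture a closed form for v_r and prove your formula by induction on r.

Computing the first terms: v_1 = 23, v_2 = 139, v_3 = 839. This suggests v_r = -5^(r - 1) + 4·6^r.
For the base case r = 1: the formula gives 23 = 23 = v_1.
Inductive step: suppose the statement holds for some k ≥ 1, so v_k = -5^(k - 1) + 4·6^k.
Then v_{k+1} = 5·v_k + 4·6^k = 5·(-5^(k - 1) + 4·6^k) + 4·6^k = -5^k + 4·6^(k + 1) = -5^((k+1) - 1) + 4·6^(k+1),
which is the claimed formula at r = k+1.
Hence, by induction on r, the claim holds for every r ≥ 1.

v_r = -5^(r - 1) + 4·6^r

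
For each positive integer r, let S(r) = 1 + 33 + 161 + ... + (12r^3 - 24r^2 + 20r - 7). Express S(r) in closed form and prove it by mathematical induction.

We claim S(r) = r(3r^3 - 2r^2 + r - 1) for all r ≥ 1.
For the base case r = 1: S(1) = 1, and the closed form gives 1. They agree.
Inductive step: assume the claim holds for r = k, so S(k) = k(3k^3 - 2k^2 + k - 1).
Then S(k+1) = S(k) + (12k^3 + 12k^2 + 8k + 1) = (k(3k^3 - 2k^2 + k - 1)) + (12k^3 + 12k^2 + 8k + 1).
Simplifying, S(k+1) = (k + 1)(3k^3 + 7k^2 + 6k + 1) = (k+1)(3(k+1)^3 - 2(k+1)^2 + (k+1) - 1),
which is the closed form with r = k+1.
This completes the induction.

S(r) = r(3r^3 - 2r^2 + r - 1)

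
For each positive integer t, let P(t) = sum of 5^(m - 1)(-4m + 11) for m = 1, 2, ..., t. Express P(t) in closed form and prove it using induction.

P(t) = 5^t(-t + 3) - 3

We claim P(t) = 5^t(-t + 3) - 3 for all t ≥ 1.
When t = 1: P(1) = 7, and the closed form gives 7. They agree.
For the inductive step, assume it holds for an arbitrary m ≥ 1, so P(m) = 5^m(-m + 3) - 3.
Then P(m+1) = P(m) + (5^m(-4m + 7)) = (5^m(-m + 3) - 3) + (5^m(-4m + 7)).
Simplifying, P(m+1) = -5·5^m·m + 10·5^m - 3 = 5^(m+1)(-(m+1) + 3) - 3,
which is the closed form with t = m+1.
This completes the induction.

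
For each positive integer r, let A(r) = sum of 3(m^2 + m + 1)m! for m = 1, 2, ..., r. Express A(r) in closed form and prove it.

We claim A(r) = (3r + 3)(r + 1)! - 3 for all r ≥ 1.
When r = 1: A(1) = 9, and the closed form gives 9. They agree.
Suppose the result is true for r = m, so A(m) = (3m + 3)(m + 1)! - 3.
Then A(m+1) = A(m) + (3(m^2 + 3m + 3)(m + 1)!) = ((3m + 3)(m + 1)! - 3) + (3(m^2 + 3m + 3)(m + 1)!).
Simplifying, A(m+1) = (3(m+1) + 3)((m+1) + 1)! - 3,
which is the closed form with r = m+1.
By the principle of mathematical induction, the result holds for all r ≥ 1.

A(r) = (3r + 3)(r + 1)! - 3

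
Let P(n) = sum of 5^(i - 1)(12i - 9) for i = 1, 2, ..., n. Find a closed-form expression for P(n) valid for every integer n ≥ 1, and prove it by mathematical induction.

P(n) = 3·5^n(n - 1) + 3

We claim P(n) = 3·5^n(n - 1) + 3 for all n ≥ 1.
For the base case n = 1: P(1) = 3, and the closed form gives 3. They agree.
Suppose the result is true for n = i, so P(i) = 3·5^i(i - 1) + 3.
Then P(i+1) = P(i) + (5^i(12i + 3)) = (3·5^i(i - 1) + 3) + (5^i(12i + 3)).
Simplifying, P(i+1) = 15·5^i·i + 3 = 3·5^(i+1)((i+1) - 1) + 3,
which is the closed form with n = i+1.
By induction, the statement is established for all n ≥ 1.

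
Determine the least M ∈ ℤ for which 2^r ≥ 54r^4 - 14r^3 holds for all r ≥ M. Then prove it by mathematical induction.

At r = 24: 16777216 < 17722368, so the inequality fails and M ≥ 25. We prove 2^r ≥ 54r^4 - 14r^3 for all r ≥ 25.
For the base case r = 25: 2^r = 33554432 and 54r^4 - 14r^3 = 20875000, so 33554432 ≥ 20875000.
Inductive step: suppose the statement holds for some i ≥ 25, so 2^i ≥ 54i^4 - 14i^3.
Then 2^(i + 1) = 2·(2^i) ≥ 2·(54i^4 - 14i^3).
Also, for i ≥ 25 we have 2·(54i^4 - 14i^3) ≥ 54(i+1)^4 - 14(i+1)^3, since 2·(54i^4 - 14i^3) − (54(i+1)^4 - 14(i+1)^3) = 54i^4 - 230i^3 - 282i^2 - 174i - 40, which is nonnegative for all i ≥ 25.
Combining, 2^(i + 1) ≥ 54(i+1)^4 - 14(i+1)^3.
By the principle of mathematical induction, the result holds for all r ≥ 25.
Hence the smallest such M is 25.

M = 25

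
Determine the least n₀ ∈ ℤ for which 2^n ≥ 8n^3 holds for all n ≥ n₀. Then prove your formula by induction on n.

n₀ = 15

At n = 14: 16384 < 21952, so the inequality fails and n₀ ≥ 15. We prove 2^n ≥ 8n^3 for all n ≥ 15.
For the base case n = 15: 2^n = 32768 and 8n^3 = 27000, so 32768 ≥ 27000.
Inductive step: assume the claim holds for n = m, so 2^m ≥ 8m^3.
Then 2^(m + 1) = 2·(2^m) ≥ 2·(8m^3).
Also, for m ≥ 15 we have 2·(8m^3) ≥ 8(m+1)^3, since 2 ≥ (1 + 1/m)^3 for all m ≥ 15.
Combining, 2^(m + 1) ≥ 8(m+1)^3.
By the principle of mathematical induction, the result holds for all n ≥ 15.
Hence the smallest such n₀ is 15.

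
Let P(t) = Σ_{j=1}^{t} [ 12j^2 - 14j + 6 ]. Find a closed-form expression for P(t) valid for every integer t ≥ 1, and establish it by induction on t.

We claim P(t) = t(4t^2 - t + 1) for all t ≥ 1.
Base step (t = 1): P(1) = 4, and the closed form gives 4. They agree.
For the inductive step, assume it holds for an arbitrary j ≥ 1, so P(j) = j(4j^2 - j + 1).
Then P(j+1) = P(j) + (12j^2 + 10j + 4) = (j(4j^2 - j + 1)) + (12j^2 + 10j + 4).
Simplifying, P(j+1) = (j + 1)(4j^2 + 7j + 4) = (j+1)(4(j+1)^2 - (j+1) + 1),
which is the closed form with t = j+1.
Hence, by induction on t, the claim holds for every t ≥ 1.

P(t) = t(4t^2 - t + 1)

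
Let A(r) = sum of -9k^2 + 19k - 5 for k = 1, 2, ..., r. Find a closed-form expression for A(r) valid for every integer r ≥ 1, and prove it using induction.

A(r) = -r(3r^2 - 5r - 3)

We claim A(r) = -r(3r^2 - 5r - 3) for all r ≥ 1.
When r = 1: A(1) = 5, and the closed form gives 5. They agree.
Inductive step: suppose the statement holds for some k ≥ 1, so A(k) = k(-3k^2 + 5k + 3).
Then A(k+1) = A(k) + (-9k^2 + k + 5) = (k(-3k^2 + 5k + 3)) + (-9k^2 + k + 5).
Simplifying, A(k+1) = -(k + 1)(3k^2 + k - 5) = -(k+1)(3(k+1)^2 - 5(k+1) - 3),
which is the closed form with r = k+1.
By the principle of mathematical induction, the result holds for all r ≥ 1.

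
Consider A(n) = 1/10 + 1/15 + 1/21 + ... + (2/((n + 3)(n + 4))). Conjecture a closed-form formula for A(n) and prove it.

A(n) = n/(2(n + 4))

We claim A(n) = n/(2(n + 4)) for all n ≥ 1.
For the base case n = 1: A(1) = 1/10, and the closed form gives 1/10. They agree.
For the inductive step, assume it holds for an arbitrary j ≥ 1, so A(j) = j/(2(j + 4)).
Then A(j+1) = A(j) + (2/((j + 4)(j + 5))) = (j/(2(j + 4))) + (2/((j + 4)(j + 5))).
Simplifying, A(j+1) = (j + 1)/(2(j + 5)) = (j+1)/(2((j+1) + 4)),
which is the closed form with n = j+1.
Hence, by induction on n, the claim holds for every n ≥ 1.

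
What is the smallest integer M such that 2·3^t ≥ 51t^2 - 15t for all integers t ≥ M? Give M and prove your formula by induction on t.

M = 7

At t = 6: 1458 < 1746, so the inequality fails and M ≥ 7. We prove 2·3^t ≥ 51t^2 - 15t for all t ≥ 7.
Base case (t = 7): 2·3^t = 4374 and 51t^2 - 15t = 2394, so 4374 ≥ 2394.
For the inductive step, assume it holds for an arbitrary i ≥ 7, so 2·3^i ≥ 51i^2 - 15i.
Then 2·3^(i + 1) = 3·(2·3^i) ≥ 3·(51i^2 - 15i).
Also, for i ≥ 7 we have 3·(51i^2 - 15i) ≥ 51(i+1)^2 - 15(i+1), since 3·(51i^2 - 15i) − (51(i+1)^2 - 15(i+1)) = 102i^2 - 132i - 36, which is nonnegative for all i ≥ 7.
Combining, 2·3^(i + 1) ≥ 51(i+1)^2 - 15(i+1).
Hence, by induction on t, the claim holds for every t ≥ 7.
Hence the smallest such M is 7.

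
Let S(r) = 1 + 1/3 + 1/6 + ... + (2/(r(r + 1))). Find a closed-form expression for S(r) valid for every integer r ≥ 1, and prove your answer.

S(r) = 2r/(r + 1)

We claim S(r) = 2r/(r + 1) for all r ≥ 1.
Base case (r = 1): S(1) = 1, and the closed form gives 1. They agree.
For the inductive step, assume it holds for an arbitrary i ≥ 1, so S(i) = 2i/(i + 1).
Then S(i+1) = S(i) + (2/((i + 1)(i + 2))) = (2i/(i + 1)) + (2/((i + 1)(i + 2))).
Simplifying, S(i+1) = 2(i + 1)/(i + 2) = 2(i+1)/((i+1) + 1),
which is the closed form with r = i+1.
This completes the induction.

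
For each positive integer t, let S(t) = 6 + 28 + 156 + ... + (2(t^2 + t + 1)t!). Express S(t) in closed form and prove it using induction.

We claim S(t) = (2t + 2)(t + 1)! - 2 for all t ≥ 1.
Base case (t = 1): S(1) = 6, and the closed form gives 6. They agree.
For the inductive step, assume it holds for an arbitrary r ≥ 1, so S(r) = (2r + 2)(r + 1)! - 2.
Then S(r+1) = S(r) + (2(r^2 + 3r + 3)(r + 1)!) = ((2r + 2)(r + 1)! - 2) + (2(r^2 + 3r + 3)(r + 1)!).
Simplifying, S(r+1) = (2(r+1) + 2)((r+1) + 1)! - 2,
which is the closed form with t = r+1.
By the principle of mathematical induction, the result holds for all t ≥ 1.

S(t) = (2t + 2)(t + 1)! - 2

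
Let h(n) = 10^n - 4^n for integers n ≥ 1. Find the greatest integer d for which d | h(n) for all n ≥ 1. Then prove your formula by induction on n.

Computing the first values: h(1) = 6 and h(2) = 84; gcd(6, 84) = 6, so d ≤ 6.
We prove 6 | 10^n - 4^n for all n ≥ 1 by induction on n.
Base step (n = 1): h(1) = 6 = 6·(1), so 6 | h(1).
Inductive step: suppose the statement holds for some r ≥ 1, i.e. 6 | h(r). Then
10^{r+1} − 4^{r+1} = 10·10^r − 4·4^r = 10·(10^r − 4^r) + (6)·4^r. The first term is divisible by 6 by the inductive hypothesis, and the second term (6)·4^r is divisible by 6 since 6 | 6. Hence 6 | h(r+1).
Hence, by induction on n, the claim holds for every n ≥ 1.
Therefore the largest such d is 6.

d = 6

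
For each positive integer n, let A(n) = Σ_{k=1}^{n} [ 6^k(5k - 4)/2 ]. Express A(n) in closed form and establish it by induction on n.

We claim A(n) = 3·6^n(n - 1) + 3 for all n ≥ 1.
When n = 1: A(1) = 3, and the closed form gives 3. They agree.
Suppose the result is true for n = k, so A(k) = 3·6^k(k - 1) + 3.
Then A(k+1) = A(k) + (6^k(15k + 3)) = (3·6^k(k - 1) + 3) + (6^k(15k + 3)).
Simplifying, A(k+1) = 18·6^k·k + 3 = 3·6^(k+1)((k+1) - 1) + 3,
which is the closed form with n = k+1.
By the principle of mathematical induction, the result holds for all n ≥ 1.

A(n) = 3·6^n(n - 1) + 3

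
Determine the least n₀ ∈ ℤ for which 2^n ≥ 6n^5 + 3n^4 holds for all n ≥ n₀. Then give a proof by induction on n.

n₀ = 27

At n = 26: 67108864 < 72659184, so the inequality fails and n₀ ≥ 27. We prove 2^n ≥ 6n^5 + 3n^4 for all n ≥ 27.
Base step (n = 27): 2^n = 134217728 and 6n^5 + 3n^4 = 87687765, so 134217728 ≥ 87687765.
Inductive step: assume the claim holds for n = m, so 2^m ≥ 6m^5 + 3m^4.
Then 2^(m + 1) = 2·(2^m) ≥ 2·(6m^5 + 3m^4).
Also, for m ≥ 27 we have 2·(6m^5 + 3m^4) ≥ 6(m+1)^5 + 3(m+1)^4, since 2·(6m^5 + 3m^4) − (6(m+1)^5 + 3(m+1)^4) = 6m^5 - 27m^4 - 72m^3 - 78m^2 - 42m - 9, which is nonnegative for all m ≥ 27.
Combining, 2^(m + 1) ≥ 6(m+1)^5 + 3(m+1)^4.
Hence, by induction on n, the claim holds for every n ≥ 27.
Hence the smallest such n₀ is 27.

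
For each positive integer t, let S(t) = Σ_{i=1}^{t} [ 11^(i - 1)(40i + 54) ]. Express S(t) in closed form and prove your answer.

S(t) = 11^t(4t + 5) - 5

We claim S(t) = 11^t(4t + 5) - 5 for all t ≥ 1.
Base step (t = 1): S(1) = 94, and the closed form gives 94. They agree.
Inductive step: assume the claim holds for t = i, so S(i) = 11^i(4i + 5) - 5.
Then S(i+1) = S(i) + (11^i(40i + 94)) = (11^i(4i + 5) - 5) + (11^i(40i + 94)).
Simplifying, S(i+1) = 44·11^i·i + 99·11^i - 5 = 11^(i+1)(4(i+1) + 5) - 5,
which is the closed form with t = i+1.
This completes the induction.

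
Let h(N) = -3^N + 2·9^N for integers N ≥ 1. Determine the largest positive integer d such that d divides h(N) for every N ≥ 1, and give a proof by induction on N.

Computing the first values: h(1) = 15 and h(2) = 153; gcd(15, 153) = 3, so d ≤ 3.
We prove 3 | -3^N + 2·9^N for all N ≥ 1 by induction on N.
Base step (N = 1): h(1) = 15 = 3·(5), so 3 | h(1).
For the inductive step, assume it holds for an arbitrary j ≥ 1, i.e. 3 | h(j). Then
h(j+1) − 9·h(j) = (-3^(j+1) + 2·9^(j+1)) − 9·(-3^j + 2·9^j) = (-1)·3^j·(3 − 9) = (6)·3^j. Since 3 | h(j) by the inductive hypothesis, 3 | 9·h(j); and 3 | 6 since 6 = 3·2. Therefore 3 | h(j+1).
This completes the induction.
Therefore the largest such d is 3.

d = 3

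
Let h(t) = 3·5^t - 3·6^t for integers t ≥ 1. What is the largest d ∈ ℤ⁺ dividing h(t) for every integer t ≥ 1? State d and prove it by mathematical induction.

Computing the first values: h(1) = -3 and h(2) = -33; gcd(-3, -33) = 3, so d ≤ 3.
We prove 3 | 3·5^t - 3·6^t for all t ≥ 1 by induction on t.
For the base case t = 1: h(1) = -3 = 3·(-1), so 3 | h(1).
Inductive step: suppose the statement holds for some p ≥ 1, i.e. 3 | h(p). Then
h(p+1) − 6·h(p) = (3·5^(p+1) - 3·6^(p+1)) − 6·(3·5^p - 3·6^p) = (3)·5^p·(5 − 6) = (-3)·5^p. Since 3 | h(p) by the inductive hypothesis, 3 | 6·h(p); and 3 | -3 since -3 = 3·-1. Therefore 3 | h(p+1).
By the principle of mathematical induction, the result holds for all t ≥ 1.
Therefore the largest such d is 3.

d = 3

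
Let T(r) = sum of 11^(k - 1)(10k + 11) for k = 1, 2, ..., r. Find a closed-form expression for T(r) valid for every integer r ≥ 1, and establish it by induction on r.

We claim T(r) = 11^r(r + 1) - 1 for all r ≥ 1.
When r = 1: T(1) = 21, and the closed form gives 21. They agree.
Inductive step: suppose the statement holds for some k ≥ 1, so T(k) = 11^k(k + 1) - 1.
Then T(k+1) = T(k) + (11^k(10k + 21)) = (11^k(k + 1) - 1) + (11^k(10k + 21)).
Simplifying, T(k+1) = 11·11^k·k + 22·11^k - 1 = 11^(k+1)((k+1) + 1) - 1,
which is the closed form with r = k+1.
By induction, the statement is established for all r ≥ 1.

T(r) = 11^r(r + 1) - 1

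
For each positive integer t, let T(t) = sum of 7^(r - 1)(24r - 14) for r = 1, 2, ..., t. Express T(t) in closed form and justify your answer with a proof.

T(t) = 7^t(4t - 3) + 3

We claim T(t) = 7^t(4t - 3) + 3 for all t ≥ 1.
For the base case t = 1: T(1) = 10, and the closed form gives 10. They agree.
Inductive step: assume the claim holds for t = r, so T(r) = 7^r(4r - 3) + 3.
Then T(r+1) = T(r) + (7^r(24r + 10)) = (7^r(4r - 3) + 3) + (7^r(24r + 10)).
Simplifying, T(r+1) = 28·7^r·r + 7·7^r + 3 = 7^(r+1)(4(r+1) - 3) + 3,
which is the closed form with t = r+1.
Hence, by induction on t, the claim holds for every t ≥ 1.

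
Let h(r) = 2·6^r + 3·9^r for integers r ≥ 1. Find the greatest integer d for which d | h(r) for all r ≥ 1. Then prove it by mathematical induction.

Computing the first values: h(1) = 39 and h(2) = 315; gcd(39, 315) = 3, so d ≤ 3.
We prove 3 | 2·6^r + 3·9^r for all r ≥ 1 by induction on r.
Base case (r = 1): h(1) = 39 = 3·(13), so 3 | h(1).
Suppose the result is true for r = j, i.e. 3 | h(j). Then
h(j+1) − 9·h(j) = (2·6^(j+1) + 3·9^(j+1)) − 9·(2·6^j + 3·9^j) = (2)·6^j·(6 − 9) = (-6)·6^j. Since 3 | h(j) by the inductive hypothesis, 3 | 9·h(j); and 3 | -6 since -6 = 3·-2. Therefore 3 | h(j+1).
Hence, by induction on r, the claim holds for every r ≥ 1.
Therefore the largest such d is 3.

d = 3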